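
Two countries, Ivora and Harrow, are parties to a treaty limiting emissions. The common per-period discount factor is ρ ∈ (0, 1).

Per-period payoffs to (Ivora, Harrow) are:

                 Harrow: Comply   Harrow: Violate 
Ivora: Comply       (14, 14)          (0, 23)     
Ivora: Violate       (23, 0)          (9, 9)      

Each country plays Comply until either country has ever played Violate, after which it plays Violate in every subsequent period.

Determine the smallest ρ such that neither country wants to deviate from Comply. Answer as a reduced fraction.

9/14

14/(1−ρ) ≥ 23 + 9ρ/(1−ρ)
14 ≥ 23 − 14ρ
ρ ≥ 9/14.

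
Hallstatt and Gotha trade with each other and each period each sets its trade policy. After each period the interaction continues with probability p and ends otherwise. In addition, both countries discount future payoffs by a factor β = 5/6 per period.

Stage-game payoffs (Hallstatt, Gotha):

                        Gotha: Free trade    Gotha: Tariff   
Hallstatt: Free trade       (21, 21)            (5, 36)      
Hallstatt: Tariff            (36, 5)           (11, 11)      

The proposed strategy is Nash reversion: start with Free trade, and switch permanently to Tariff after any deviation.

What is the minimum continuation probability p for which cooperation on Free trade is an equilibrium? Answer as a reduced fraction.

18/25

With continuation probability p and discount β, the effective per-period discount factor is βp.
Grim-trigger IC: βp ≥ (36−21)/(36−11) = 3/5.
So p ≥ (3/5)/(5/6) = 18/25.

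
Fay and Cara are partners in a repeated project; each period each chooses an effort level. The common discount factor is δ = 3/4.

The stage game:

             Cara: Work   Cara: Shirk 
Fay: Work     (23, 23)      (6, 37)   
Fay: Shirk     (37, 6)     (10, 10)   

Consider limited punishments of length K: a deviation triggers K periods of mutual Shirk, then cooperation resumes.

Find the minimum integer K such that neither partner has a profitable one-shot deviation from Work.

Need Σ_{k=1}^{K} δ^k ≥ (37−23)/(23−10) = 1.0769 at δ = 3/4.
At K = 1 the sum is 0.7500 < 1.0769; at K = 2 it is 1.3125 ≥ 1.0769.
So the minimum punishment length is K = 2.

2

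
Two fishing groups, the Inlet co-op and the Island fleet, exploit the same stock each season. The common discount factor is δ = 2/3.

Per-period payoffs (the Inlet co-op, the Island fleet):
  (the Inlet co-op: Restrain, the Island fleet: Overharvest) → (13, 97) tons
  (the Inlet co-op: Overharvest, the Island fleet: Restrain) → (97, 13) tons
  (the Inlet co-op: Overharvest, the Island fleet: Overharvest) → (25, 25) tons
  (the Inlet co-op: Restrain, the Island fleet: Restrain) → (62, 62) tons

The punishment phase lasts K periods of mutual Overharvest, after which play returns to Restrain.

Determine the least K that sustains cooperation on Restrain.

2

Need Σ_{k=1}^{K} δ^k ≥ (97−62)/(62−25) = 0.9459 at δ = 2/3.
At K = 1 the sum is 0.6667 < 0.9459; at K = 2 it is 1.1111 ≥ 0.9459.
So the minimum punishment length is K = 2.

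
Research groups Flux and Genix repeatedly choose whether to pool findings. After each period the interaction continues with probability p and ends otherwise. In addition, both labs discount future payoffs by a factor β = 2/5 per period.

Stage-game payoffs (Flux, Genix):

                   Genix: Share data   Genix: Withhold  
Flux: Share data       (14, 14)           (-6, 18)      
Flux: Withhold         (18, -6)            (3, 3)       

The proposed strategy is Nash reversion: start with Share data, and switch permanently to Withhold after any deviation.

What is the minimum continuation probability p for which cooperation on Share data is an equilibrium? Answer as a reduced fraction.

2/3

With continuation probability p and discount β, the effective per-period discount factor is βp.
Grim-trigger IC: βp ≥ (18−14)/(18−3) = 4/15.
So p ≥ (4/15)/(2/5) = 2/3.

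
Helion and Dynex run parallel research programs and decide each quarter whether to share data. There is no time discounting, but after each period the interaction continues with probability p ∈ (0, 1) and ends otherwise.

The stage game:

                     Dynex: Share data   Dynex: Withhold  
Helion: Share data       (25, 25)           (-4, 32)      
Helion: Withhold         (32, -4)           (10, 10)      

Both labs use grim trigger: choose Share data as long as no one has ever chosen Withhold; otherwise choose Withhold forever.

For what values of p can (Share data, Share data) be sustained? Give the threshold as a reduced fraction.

With no time discounting, the continuation probability p plays the role of the discount factor.
Grim-trigger IC: 25/(1−p) ≥ 32 + 10p/(1−p) ⇒ p ≥ (32−25)/(32−10) = 7/22.

7/22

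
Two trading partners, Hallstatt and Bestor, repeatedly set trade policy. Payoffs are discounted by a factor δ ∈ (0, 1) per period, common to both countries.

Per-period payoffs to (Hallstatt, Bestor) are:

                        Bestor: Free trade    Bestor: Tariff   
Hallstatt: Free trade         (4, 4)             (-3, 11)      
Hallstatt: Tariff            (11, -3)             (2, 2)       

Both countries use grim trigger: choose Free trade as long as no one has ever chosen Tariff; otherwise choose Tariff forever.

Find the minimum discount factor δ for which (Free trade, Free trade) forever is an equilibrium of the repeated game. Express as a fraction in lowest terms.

7/9

One-period gain from deviating is 11 − 4 = 7. The loss is 4 − 2 = 2 in every subsequent period, with present value 2·δ/(1−δ).
Deviation is unprofitable when 2·δ/(1−δ) ≥ 7, i.e. δ/(1−δ) ≥ 7/2.
Equivalently δ ≥ 7/(7+2) = 7/9.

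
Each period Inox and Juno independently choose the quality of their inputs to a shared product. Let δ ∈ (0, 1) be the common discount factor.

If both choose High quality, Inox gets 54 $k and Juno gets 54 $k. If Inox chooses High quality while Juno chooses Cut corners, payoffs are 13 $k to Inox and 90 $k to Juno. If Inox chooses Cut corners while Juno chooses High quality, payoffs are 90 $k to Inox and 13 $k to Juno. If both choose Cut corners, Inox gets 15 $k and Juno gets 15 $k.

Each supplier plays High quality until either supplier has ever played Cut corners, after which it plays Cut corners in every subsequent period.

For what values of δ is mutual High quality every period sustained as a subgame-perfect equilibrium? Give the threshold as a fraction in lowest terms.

12/25

One-period gain from deviating is 90 − 54 = 36. The loss is 54 − 15 = 39 in every subsequent period, with present value 39·δ/(1−δ).
Deviation is unprofitable when 39·δ/(1−δ) ≥ 36, i.e. δ/(1−δ) ≥ 12/13.
Equivalently δ ≥ 36/(36+39) = 12/25.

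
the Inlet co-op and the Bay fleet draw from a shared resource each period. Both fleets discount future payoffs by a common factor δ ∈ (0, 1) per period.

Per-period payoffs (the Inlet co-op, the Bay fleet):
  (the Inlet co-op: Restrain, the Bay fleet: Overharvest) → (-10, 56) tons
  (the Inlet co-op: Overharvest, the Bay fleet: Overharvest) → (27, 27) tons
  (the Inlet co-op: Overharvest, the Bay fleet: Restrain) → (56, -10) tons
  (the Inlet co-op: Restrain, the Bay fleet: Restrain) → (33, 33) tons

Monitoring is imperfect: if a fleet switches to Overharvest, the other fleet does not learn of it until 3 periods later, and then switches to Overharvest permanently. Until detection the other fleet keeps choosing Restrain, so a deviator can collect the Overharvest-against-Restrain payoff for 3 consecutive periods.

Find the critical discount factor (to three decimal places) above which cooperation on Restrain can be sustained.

Deviating for the 3 undetected periods gains 56−33 = 23 per period over cooperation, then loses 33−27 = 6 per period forever once punishment starts.
Gain: 23(1 + δ + … + δ^2); loss: 6·δ^3/(1−δ).
No profitable deviation ⇔ 23(1−δ^3) ≤ 6·δ^3, i.e. δ^3 ≥ 23/(23+6) = 23/29.
Hence δ ≥ (23/29)^(1/3) ≈ 0.926.

0.926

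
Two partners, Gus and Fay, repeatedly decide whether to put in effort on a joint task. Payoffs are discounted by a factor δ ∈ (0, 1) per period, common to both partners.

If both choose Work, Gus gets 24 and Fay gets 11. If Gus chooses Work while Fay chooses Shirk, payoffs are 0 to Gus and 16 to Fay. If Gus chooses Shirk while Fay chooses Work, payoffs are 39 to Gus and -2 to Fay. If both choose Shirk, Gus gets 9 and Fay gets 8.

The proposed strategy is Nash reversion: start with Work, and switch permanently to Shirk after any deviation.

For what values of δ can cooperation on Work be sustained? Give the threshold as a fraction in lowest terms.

5/8

Gus: cooperation gives 24 each period; deviation gives 39 once then 9 forever.
  24/(1−δ) ≥ 39 + 9δ/(1−δ) ⇒ δ ≥ 15/30 = 1/2.
Fay: cooperation gives 11 each period; deviation gives 16 once then 8 forever.
  δ ≥ 5/8.
Both must hold, so the binding constraint is Fay's: δ ≥ 5/8.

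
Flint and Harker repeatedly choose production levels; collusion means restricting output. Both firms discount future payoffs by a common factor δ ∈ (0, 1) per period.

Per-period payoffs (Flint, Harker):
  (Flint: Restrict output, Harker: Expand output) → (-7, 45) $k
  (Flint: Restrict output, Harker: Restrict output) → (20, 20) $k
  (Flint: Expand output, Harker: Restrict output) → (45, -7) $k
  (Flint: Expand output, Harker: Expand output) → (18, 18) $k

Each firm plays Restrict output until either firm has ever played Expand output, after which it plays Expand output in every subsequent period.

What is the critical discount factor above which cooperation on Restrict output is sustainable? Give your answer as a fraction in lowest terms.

One-period gain from deviating is 45 − 20 = 25. The loss is 20 − 18 = 2 in every subsequent period, with present value 2·δ/(1−δ).
Deviation is unprofitable when 2·δ/(1−δ) ≥ 25, i.e. δ/(1−δ) ≥ 25/2.
Equivalently δ ≥ 25/(25+2) = 25/27.

25/27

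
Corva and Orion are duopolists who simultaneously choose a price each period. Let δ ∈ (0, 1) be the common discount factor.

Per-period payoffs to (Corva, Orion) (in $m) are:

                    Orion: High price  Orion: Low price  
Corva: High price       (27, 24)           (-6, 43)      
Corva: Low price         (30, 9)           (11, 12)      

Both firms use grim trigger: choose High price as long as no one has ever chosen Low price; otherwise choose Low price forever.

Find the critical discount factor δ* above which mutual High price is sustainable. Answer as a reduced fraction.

19/31

Corva's threshold: (30−27)/(30−11) = 3/19.
Orion's threshold: (43−24)/(43−12) = 19/31.
3/19 < 19/31, so Orion binds and δ* = 19/31.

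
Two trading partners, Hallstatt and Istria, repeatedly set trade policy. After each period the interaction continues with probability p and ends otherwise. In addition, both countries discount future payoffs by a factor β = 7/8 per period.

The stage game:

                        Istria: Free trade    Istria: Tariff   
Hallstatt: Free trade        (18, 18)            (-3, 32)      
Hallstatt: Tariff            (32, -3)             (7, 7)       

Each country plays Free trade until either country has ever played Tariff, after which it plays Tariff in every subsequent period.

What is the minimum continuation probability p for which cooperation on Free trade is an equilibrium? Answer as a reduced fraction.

With continuation probability p and discount β, the effective per-period discount factor is βp.
Grim-trigger IC: βp ≥ (32−18)/(32−7) = 14/25.
So p ≥ (14/25)/(7/8) = 16/25.

16/25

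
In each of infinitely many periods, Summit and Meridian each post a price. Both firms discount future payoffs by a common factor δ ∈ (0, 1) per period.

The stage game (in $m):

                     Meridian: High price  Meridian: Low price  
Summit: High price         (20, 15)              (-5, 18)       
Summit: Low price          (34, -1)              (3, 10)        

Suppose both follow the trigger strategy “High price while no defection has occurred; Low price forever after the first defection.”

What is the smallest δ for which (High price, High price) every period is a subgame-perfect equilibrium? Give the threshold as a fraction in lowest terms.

14/31

Summit's threshold: (34−20)/(34−3) = 14/31.
Meridian's threshold: (18−15)/(18−10) = 3/8.
14/31 > 3/8, so Summit binds and δ* = 14/31.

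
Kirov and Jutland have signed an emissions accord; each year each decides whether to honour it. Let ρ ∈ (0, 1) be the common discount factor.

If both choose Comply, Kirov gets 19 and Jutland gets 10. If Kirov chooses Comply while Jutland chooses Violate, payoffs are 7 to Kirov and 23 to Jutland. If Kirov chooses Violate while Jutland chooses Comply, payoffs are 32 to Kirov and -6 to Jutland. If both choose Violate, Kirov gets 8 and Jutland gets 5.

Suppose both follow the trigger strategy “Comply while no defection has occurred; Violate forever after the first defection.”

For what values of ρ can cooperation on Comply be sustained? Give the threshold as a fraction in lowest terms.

13/18

Kirov: cooperation gives 19 each period; deviation gives 32 once then 8 forever.
  19/(1−ρ) ≥ 32 + 8ρ/(1−ρ) ⇒ ρ ≥ 13/24.
Jutland: cooperation gives 10 each period; deviation gives 23 once then 5 forever.
  ρ ≥ 13/18.
Both must hold, so the binding constraint is Jutland's: ρ ≥ 13/18.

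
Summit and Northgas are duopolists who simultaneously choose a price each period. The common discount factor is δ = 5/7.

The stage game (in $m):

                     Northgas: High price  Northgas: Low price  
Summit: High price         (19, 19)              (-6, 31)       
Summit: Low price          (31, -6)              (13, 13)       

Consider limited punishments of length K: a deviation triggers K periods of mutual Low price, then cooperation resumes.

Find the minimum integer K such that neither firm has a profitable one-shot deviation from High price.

5

No profitable deviation requires (19−13)(δ+…+δ^K) ≥ 31−19, i.e. δ+…+δ^K ≥ 2 ≈ 2.0000.
With δ = 5/7, the partial sums are K=1: 0.7143, K=2: 1.2245, K=3: 1.5889, K=4: 1.8492, K=5: 2.0352.
K = 5 is the first length at which the sum reaches 2.0000.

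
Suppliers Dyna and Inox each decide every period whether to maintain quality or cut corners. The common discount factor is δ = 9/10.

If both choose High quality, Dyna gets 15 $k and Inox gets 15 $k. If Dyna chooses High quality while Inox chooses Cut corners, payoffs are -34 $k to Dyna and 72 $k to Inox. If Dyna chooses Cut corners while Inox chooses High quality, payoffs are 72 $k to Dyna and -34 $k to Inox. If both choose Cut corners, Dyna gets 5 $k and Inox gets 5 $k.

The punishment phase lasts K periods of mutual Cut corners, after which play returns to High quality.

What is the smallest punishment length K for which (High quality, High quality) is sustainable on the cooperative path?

Need Σ_{k=1}^{K} δ^k ≥ (72−15)/(15−5) = 5.7000 at δ = 9/10.
At K = 9 the sum is 5.5132 < 5.7000; at K = 10 it is 5.8619 ≥ 5.7000.
So the minimum punishment length is K = 10.

10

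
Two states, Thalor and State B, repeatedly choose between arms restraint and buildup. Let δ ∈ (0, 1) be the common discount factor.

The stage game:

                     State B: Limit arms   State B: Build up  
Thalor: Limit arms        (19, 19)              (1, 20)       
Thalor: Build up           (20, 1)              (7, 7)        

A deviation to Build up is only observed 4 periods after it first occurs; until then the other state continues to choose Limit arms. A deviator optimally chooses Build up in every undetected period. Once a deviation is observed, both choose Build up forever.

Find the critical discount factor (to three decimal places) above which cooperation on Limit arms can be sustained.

The best deviation is to choose Build up for all 4 undetected periods, earning 20 each, then 7 forever once detected.
Deviation value: 20(1−δ^4)/(1−δ) + 7δ^4/(1−δ); cooperation value: 19/(1−δ).
IC: 19 ≥ 20(1−δ^4) + 7δ^4 = 20 − 13δ^4.
So δ^4 ≥ 1/13, giving δ ≥ (1/13)^(1/4) ≈ 0.527.

0.527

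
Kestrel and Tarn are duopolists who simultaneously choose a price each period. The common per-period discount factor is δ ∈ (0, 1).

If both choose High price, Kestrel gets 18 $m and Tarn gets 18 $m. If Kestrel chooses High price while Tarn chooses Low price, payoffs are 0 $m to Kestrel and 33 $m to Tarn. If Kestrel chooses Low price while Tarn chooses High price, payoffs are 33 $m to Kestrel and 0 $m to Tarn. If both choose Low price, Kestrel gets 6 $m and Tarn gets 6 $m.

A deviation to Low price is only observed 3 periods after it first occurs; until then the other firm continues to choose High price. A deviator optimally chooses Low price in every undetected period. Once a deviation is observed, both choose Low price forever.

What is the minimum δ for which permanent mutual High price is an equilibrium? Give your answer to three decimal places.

0.822

The best deviation is to choose Low price for all 3 undetected periods, earning 33 each, then 6 forever once detected.
Deviation value: 33(1−δ^3)/(1−δ) + 6δ^3/(1−δ); cooperation value: 18/(1−δ).
IC: 18 ≥ 33(1−δ^3) + 6δ^3 = 33 − 27δ^3.
So δ^3 ≥ 15/27 = 5/9, giving δ ≥ (5/9)^(1/3) ≈ 0.822.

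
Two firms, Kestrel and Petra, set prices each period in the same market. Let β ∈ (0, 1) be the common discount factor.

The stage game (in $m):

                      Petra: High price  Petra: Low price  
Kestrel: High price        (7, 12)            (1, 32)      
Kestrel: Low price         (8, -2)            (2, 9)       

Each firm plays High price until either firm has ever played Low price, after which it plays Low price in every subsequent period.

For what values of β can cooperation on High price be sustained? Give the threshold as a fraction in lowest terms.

20/23

Kestrel's threshold: (8−7)/(8−2) = 1/6.
Petra's threshold: (32−12)/(32−9) = 20/23.
1/6 < 20/23, so Petra binds and β* = 20/23.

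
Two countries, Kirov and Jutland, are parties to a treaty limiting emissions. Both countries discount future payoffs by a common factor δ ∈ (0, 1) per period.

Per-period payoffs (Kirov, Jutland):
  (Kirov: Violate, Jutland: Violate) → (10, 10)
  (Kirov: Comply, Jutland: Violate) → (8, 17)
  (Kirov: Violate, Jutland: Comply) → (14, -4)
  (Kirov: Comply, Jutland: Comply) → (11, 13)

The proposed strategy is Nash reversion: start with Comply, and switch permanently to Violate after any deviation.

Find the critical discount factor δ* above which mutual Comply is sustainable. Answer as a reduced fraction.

Kirov's threshold: (14−11)/(14−10) = 3/4.
Jutland's threshold: (17−13)/(17−10) = 4/7.
3/4 > 4/7, so Kirov binds and δ* = 3/4.

3/4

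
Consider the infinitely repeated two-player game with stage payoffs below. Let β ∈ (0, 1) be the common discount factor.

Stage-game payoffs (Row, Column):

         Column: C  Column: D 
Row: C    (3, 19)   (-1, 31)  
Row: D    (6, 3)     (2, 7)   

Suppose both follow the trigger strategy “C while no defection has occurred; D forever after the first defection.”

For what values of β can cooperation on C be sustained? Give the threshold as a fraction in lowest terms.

3/4

For Row: deviation gain 6−3 = 3, per-period punishment loss 3−2 = 1. IC gives β ≥ 3/4.
For Column: gain 12, loss 12 per period, so β ≥ 12/24 = 1/2.
The tighter constraint is Row's, so cooperation needs β ≥ 3/4.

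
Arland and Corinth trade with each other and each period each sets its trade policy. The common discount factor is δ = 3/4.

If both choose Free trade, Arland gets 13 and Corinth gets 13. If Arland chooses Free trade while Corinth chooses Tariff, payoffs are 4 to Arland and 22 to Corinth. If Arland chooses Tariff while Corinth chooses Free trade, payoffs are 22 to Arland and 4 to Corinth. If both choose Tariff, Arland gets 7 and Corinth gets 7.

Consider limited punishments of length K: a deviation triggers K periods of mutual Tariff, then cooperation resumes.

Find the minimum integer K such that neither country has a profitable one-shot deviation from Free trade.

3

No profitable deviation requires (13−7)(δ+…+δ^K) ≥ 22−13, i.e. δ+…+δ^K ≥ 3/2 ≈ 1.5000.
With δ = 3/4, the partial sums are K=1: 0.7500, K=2: 1.3125, K=3: 1.7344.
K = 3 is the first length at which the sum reaches 1.5000.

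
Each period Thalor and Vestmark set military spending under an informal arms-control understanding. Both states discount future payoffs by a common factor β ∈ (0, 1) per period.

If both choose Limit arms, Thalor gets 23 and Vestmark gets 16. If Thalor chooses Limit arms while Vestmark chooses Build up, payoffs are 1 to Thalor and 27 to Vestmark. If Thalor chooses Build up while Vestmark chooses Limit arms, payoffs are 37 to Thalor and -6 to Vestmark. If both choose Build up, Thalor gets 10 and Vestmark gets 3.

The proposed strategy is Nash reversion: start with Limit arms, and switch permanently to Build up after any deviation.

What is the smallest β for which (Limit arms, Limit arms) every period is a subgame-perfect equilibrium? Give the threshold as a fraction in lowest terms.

14/27

Thalor's threshold: (37−23)/(37−10) = 14/27.
Vestmark's threshold: (27−16)/(27−3) = 11/24.
14/27 > 11/24, so Thalor binds and β* = 14/27.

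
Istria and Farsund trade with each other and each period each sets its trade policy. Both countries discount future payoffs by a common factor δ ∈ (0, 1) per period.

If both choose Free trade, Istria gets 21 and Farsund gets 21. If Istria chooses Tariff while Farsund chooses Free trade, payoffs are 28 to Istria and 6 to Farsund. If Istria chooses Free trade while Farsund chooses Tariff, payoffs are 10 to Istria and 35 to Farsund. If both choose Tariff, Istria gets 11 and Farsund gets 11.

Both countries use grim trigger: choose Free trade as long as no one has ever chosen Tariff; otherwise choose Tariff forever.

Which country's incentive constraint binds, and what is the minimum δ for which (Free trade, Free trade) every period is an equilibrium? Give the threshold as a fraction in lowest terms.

Istria's threshold: (28−21)/(28−11) = 7/17.
Farsund's threshold: (35−21)/(35−11) = 7/12.
7/17 < 7/12, so Farsund binds and δ* = 7/12.

Farsund; δ ≥ 7/12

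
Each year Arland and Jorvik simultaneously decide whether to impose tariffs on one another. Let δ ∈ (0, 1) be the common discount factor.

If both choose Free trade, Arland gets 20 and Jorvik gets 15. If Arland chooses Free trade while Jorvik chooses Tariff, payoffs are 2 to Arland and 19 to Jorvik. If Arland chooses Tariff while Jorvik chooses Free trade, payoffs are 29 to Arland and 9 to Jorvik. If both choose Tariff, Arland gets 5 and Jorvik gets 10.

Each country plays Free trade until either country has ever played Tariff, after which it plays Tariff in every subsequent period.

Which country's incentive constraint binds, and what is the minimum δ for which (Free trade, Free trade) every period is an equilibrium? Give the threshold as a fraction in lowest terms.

Jorvik; δ ≥ 4/9

For Arland: deviation gain 29−20 = 9, per-period punishment loss 20−5 = 15. IC gives δ ≥ 9/24 = 3/8.
For Jorvik: gain 4, loss 5 per period, so δ ≥ 4/9.
The tighter constraint is Jorvik's, so cooperation needs δ ≥ 4/9.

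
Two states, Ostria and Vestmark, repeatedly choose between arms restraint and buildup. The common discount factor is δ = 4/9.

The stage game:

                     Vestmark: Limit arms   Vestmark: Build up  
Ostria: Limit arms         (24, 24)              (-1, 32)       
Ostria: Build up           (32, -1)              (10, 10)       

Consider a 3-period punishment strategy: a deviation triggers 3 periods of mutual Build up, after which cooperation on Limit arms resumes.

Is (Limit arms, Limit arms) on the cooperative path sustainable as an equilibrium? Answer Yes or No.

IC: δ+…+δ^3 ≥ (32−24)/(24−10) = 4/7.
At δ = 4/9: partial sum = 0.7298 ≥ 0.5714. Cooperation sustainable.

Yes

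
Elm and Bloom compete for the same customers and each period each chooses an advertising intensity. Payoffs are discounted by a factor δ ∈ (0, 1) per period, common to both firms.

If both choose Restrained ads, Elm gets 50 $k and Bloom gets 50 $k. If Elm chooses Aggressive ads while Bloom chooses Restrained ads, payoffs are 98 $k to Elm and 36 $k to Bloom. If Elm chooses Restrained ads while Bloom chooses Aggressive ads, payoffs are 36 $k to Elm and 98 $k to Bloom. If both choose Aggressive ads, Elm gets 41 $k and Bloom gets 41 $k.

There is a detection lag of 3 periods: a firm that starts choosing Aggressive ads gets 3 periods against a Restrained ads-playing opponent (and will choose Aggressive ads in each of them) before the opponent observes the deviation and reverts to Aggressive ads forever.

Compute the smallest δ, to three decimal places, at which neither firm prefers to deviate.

Deviating for the 3 undetected periods gains 98−50 = 48 per period over cooperation, then loses 50−41 = 9 per period forever once punishment starts.
Gain: 48(1 + δ + … + δ^2); loss: 9·δ^3/(1−δ).
No profitable deviation ⇔ 48(1−δ^3) ≤ 9·δ^3, i.e. δ^3 ≥ 48/(48+9) = 16/19.
Hence δ ≥ (16/19)^(1/3) ≈ 0.944.

0.944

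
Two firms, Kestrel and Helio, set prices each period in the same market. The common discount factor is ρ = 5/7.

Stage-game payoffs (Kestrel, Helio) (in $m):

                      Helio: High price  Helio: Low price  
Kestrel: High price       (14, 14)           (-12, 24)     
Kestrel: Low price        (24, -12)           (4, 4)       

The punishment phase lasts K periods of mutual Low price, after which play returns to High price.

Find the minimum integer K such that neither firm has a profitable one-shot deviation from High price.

IC: ρ(1−ρ^K)/(1−ρ) ≥ (24−14)/(14−4) = 1.
With ρ = 5/7: need 1 − ρ^K ≥ 1·(1−5/7)/(5/7), i.e. ρ^K ≤ 0.6000.
Since (5/7)^1 = 0.7143 and (5/7)^2 = 0.5102, the smallest such K is 2.

2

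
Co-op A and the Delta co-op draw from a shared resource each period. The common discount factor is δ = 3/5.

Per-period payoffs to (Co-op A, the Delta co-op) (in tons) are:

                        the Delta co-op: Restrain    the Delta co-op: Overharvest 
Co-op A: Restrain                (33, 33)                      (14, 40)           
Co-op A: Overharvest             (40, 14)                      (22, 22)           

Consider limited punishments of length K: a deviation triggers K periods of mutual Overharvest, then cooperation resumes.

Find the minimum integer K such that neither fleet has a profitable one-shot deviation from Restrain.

No profitable deviation requires (33−22)(δ+…+δ^K) ≥ 40−33, i.e. δ+…+δ^K ≥ 7/11 ≈ 0.6364.
With δ = 3/5, the partial sums are K=1: 0.6000, K=2: 0.9600.
K = 2 is the first length at which the sum reaches 0.6364.

2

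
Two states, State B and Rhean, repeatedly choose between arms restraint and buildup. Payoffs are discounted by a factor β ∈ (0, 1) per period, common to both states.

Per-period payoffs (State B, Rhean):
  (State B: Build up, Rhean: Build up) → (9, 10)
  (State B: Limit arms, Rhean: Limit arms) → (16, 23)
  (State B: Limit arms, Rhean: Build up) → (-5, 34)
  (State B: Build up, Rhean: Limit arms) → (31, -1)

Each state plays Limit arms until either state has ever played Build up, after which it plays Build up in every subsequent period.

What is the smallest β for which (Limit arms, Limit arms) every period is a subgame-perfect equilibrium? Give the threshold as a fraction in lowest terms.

15/22

State B's threshold: (31−16)/(31−9) = 15/22.
Rhean's threshold: (34−23)/(34−10) = 11/24.
15/22 > 11/24, so State B binds and β* = 15/22.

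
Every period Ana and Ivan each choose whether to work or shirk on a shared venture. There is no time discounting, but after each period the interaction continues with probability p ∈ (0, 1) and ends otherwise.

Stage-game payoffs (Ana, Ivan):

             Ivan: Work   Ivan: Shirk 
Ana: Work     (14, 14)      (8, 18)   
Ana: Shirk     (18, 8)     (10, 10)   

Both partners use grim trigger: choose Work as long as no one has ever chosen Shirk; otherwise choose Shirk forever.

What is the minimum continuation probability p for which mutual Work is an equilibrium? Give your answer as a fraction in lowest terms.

With no time discounting, the continuation probability p plays the role of the discount factor.
Grim-trigger IC: 14/(1−p) ≥ 18 + 10p/(1−p) ⇒ p ≥ (18−14)/(18−10) = 1/2.

1/2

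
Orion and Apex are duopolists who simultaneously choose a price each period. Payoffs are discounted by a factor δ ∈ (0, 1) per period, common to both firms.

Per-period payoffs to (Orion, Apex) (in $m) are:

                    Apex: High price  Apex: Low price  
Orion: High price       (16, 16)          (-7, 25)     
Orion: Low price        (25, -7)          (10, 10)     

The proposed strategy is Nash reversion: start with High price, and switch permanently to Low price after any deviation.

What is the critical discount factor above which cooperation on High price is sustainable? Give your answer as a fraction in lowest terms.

3/5

Cooperation forever yields 16 each period: 16/(1−δ).
Deviating yields 25 once, then 10 forever: 25 + 10δ/(1−δ).
No profitable deviation requires 16/(1−δ) ≥ 25 + 10δ/(1−δ).
Multiplying by (1−δ): 16 ≥ 25(1−δ) + 10δ = 25 − 15δ.
So 15δ ≥ 9, i.e. δ ≥ 9/15 = 3/5.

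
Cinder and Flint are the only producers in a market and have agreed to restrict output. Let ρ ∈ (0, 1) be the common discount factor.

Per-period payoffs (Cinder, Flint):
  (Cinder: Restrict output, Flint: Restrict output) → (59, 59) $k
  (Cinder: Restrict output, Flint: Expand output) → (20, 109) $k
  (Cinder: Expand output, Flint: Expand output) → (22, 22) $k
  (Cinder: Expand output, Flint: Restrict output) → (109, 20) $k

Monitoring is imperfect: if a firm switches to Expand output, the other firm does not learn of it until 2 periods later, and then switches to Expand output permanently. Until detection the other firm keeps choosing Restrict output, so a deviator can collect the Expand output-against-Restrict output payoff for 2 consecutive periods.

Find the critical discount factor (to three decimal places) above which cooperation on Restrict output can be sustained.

0.758

Deviating for the 2 undetected periods gains 109−59 = 50 per period over cooperation, then loses 59−22 = 37 per period forever once punishment starts.
Gain: 50(1 + ρ + … + ρ^1); loss: 37·ρ^2/(1−ρ).
No profitable deviation ⇔ 50(1−ρ^2) ≤ 37·ρ^2, i.e. ρ^2 ≥ 50/(50+37) = 50/87.
Hence ρ ≥ (50/87)^(1/2) ≈ 0.758.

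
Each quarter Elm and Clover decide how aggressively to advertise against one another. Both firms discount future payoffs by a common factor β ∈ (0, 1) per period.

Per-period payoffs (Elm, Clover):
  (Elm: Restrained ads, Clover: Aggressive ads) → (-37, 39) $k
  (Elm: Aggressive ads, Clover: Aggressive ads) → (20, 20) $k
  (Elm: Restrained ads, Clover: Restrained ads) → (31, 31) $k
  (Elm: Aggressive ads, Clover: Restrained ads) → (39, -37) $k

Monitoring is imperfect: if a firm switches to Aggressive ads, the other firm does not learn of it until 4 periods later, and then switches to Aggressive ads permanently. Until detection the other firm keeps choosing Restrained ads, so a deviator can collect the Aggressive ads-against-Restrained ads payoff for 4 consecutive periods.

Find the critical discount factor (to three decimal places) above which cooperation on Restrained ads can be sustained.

0.806

Deviating for the 4 undetected periods gains 39−31 = 8 per period over cooperation, then loses 31−20 = 11 per period forever once punishment starts.
Gain: 8(1 + β + … + β^3); loss: 11·β^4/(1−β).
No profitable deviation ⇔ 8(1−β^4) ≤ 11·β^4, i.e. β^4 ≥ 8/(8+11) = 8/19.
Hence β ≥ (8/19)^(1/4) ≈ 0.806.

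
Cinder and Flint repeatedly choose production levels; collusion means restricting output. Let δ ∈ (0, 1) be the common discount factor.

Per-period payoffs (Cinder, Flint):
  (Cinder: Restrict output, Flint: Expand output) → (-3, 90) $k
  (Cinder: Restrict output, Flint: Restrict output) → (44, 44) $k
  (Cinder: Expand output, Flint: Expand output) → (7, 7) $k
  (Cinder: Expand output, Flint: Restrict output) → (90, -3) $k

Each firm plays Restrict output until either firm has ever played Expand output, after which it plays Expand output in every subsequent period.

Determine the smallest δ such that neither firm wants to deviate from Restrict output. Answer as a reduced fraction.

44/(1−δ) ≥ 90 + 7δ/(1−δ)
44 ≥ 90 − 83δ
δ ≥ 46/83.

46/83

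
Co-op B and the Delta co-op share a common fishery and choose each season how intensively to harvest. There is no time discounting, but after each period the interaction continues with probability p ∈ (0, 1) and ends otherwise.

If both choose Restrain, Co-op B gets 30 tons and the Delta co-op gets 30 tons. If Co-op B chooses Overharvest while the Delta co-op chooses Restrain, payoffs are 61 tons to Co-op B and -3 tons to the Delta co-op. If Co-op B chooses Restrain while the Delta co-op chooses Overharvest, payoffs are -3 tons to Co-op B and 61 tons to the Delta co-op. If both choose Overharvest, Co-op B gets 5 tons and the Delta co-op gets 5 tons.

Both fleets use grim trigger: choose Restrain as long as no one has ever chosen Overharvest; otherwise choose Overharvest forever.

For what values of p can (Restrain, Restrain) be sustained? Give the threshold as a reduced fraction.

Expected cooperation value is 30 + p·30 + p²·30 + … = 30/(1−p); deviation gives 61 + p·5/(1−p).
30 ≥ 61(1−p) + 5p ⇒ 56p ≥ 31 ⇒ p ≥ 31/56.

31/56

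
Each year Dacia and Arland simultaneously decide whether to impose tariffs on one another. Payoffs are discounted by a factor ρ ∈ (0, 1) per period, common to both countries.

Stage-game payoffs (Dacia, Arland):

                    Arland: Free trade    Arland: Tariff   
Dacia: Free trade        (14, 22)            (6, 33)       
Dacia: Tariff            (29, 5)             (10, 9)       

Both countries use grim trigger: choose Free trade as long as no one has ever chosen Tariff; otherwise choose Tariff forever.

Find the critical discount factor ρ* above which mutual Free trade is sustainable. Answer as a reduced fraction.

15/19

Dacia's threshold: (29−14)/(29−10) = 15/19.
Arland's threshold: (33−22)/(33−9) = 11/24.
15/19 > 11/24, so Dacia binds and ρ* = 15/19.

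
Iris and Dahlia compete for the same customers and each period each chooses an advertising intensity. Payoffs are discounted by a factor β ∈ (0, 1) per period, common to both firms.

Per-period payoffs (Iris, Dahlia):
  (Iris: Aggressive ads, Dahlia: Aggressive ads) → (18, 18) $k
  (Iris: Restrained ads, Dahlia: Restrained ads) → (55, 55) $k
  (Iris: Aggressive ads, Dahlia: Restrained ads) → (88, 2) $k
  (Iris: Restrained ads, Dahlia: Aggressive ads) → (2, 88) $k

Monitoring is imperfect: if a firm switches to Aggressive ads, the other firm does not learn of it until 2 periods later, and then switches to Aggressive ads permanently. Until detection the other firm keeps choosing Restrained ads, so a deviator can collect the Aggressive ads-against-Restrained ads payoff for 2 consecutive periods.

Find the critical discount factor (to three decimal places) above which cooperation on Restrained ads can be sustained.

A deviator earns 88 for 2 periods, then 18 forever; cooperating earns 55 forever. Multiplying the IC by (1−β):
55 ≥ 88(1−β^2) + 18β^2, so 70·β^2 ≥ 33 and β^2 ≥ 33/70.
β ≥ (33/70)^(1/2) ≈ 0.687.

0.687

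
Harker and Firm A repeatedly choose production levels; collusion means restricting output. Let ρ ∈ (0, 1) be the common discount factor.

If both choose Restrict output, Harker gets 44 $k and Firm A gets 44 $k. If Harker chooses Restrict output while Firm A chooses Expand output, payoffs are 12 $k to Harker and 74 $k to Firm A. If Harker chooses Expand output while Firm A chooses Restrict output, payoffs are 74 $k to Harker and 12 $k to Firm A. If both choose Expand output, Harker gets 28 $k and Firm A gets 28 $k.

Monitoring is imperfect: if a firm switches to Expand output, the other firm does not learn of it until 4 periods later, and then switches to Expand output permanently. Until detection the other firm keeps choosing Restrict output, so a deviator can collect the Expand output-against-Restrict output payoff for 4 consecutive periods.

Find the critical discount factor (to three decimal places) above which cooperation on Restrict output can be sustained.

0.899

A deviator earns 74 for 4 periods, then 28 forever; cooperating earns 44 forever. Multiplying the IC by (1−ρ):
44 ≥ 74(1−ρ^4) + 28ρ^4, so 46·ρ^4 ≥ 30 and ρ^4 ≥ 15/23.
ρ ≥ (15/23)^(1/4) ≈ 0.899.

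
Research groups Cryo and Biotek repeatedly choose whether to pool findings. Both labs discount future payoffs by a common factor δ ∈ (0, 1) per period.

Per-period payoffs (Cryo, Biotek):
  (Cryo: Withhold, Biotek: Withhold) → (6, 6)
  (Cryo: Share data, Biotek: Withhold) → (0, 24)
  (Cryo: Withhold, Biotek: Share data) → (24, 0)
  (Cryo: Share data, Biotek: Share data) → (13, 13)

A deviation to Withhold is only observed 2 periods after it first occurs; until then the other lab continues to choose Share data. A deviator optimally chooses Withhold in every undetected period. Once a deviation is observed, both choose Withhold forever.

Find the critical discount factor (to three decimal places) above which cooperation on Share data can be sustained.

0.782

The best deviation is to choose Withhold for all 2 undetected periods, earning 24 each, then 6 forever once detected.
Deviation value: 24(1−δ^2)/(1−δ) + 6δ^2/(1−δ); cooperation value: 13/(1−δ).
IC: 13 ≥ 24(1−δ^2) + 6δ^2 = 24 − 18δ^2.
So δ^2 ≥ 11/18, giving δ ≥ (11/18)^(1/2) ≈ 0.782.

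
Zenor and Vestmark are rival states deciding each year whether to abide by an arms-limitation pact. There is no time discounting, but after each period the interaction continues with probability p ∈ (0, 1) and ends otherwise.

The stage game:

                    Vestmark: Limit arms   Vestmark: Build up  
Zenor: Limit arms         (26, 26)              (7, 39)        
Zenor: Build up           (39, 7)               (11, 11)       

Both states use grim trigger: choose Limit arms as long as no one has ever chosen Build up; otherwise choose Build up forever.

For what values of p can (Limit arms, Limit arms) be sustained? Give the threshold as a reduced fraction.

Expected cooperation value is 26 + p·26 + p²·26 + … = 26/(1−p); deviation gives 39 + p·11/(1−p).
26 ≥ 39(1−p) + 11p ⇒ 28p ≥ 13 ⇒ p ≥ 13/28.

13/28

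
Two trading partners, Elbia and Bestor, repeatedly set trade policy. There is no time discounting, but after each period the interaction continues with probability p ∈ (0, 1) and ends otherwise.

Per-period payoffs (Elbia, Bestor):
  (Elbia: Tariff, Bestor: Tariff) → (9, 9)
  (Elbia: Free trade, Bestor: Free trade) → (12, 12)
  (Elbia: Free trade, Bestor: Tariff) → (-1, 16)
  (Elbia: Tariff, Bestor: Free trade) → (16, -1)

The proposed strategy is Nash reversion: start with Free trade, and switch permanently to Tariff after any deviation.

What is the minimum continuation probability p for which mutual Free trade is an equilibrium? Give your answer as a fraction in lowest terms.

4/7

Expected cooperation value is 12 + p·12 + p²·12 + … = 12/(1−p); deviation gives 16 + p·9/(1−p).
12 ≥ 16(1−p) + 9p ⇒ 7p ≥ 4 ⇒ p ≥ 4/7.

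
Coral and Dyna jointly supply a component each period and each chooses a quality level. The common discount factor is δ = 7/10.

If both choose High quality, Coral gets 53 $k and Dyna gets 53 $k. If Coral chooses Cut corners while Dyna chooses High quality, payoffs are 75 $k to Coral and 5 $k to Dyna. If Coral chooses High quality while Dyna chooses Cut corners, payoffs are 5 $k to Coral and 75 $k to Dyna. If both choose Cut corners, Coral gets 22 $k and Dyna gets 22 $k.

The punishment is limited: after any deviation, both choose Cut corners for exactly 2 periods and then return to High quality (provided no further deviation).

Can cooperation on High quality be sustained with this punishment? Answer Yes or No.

IC: δ+…+δ^2 ≥ (75−53)/(53−22) = 22/31.
At δ = 7/10: partial sum = 1.1900 ≥ 0.7097. Cooperation sustainable.

Yes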